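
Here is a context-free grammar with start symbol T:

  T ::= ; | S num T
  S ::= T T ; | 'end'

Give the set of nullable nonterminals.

{ } (none)

No nonterminal has an empty production or an RHS whose symbols are all nullable.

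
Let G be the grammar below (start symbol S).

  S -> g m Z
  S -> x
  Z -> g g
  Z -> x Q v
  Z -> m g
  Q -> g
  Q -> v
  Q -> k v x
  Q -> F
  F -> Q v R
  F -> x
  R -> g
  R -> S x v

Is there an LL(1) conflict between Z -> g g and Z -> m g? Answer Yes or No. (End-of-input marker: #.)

FIRST(g g) = { g } and FIRST(m g) = { m }.
The FIRST sets are disjoint and neither alternative is nullable — no conflict.

No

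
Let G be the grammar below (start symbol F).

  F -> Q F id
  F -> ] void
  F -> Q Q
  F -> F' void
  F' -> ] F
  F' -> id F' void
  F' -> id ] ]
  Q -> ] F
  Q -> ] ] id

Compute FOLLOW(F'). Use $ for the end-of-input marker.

In F -> F' void: add FIRST(void) = { void }.
In F' -> id F' void: add FIRST(void) = { void }.
Union: FOLLOW(F') = { void }.

{ void }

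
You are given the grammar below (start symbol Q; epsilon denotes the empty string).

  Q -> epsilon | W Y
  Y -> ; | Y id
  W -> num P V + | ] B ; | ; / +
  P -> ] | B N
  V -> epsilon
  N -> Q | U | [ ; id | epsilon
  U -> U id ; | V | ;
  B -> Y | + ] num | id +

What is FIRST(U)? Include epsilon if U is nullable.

From U -> U id ;: U nullable, take FIRST(U) ∪ {id} = { ;, id }.
From U -> V: add FIRST(V) = { epsilon } (including epsilon since V is nullable).
U -> ; contributes {;}.
Union: FIRST(U) = { ;, id, epsilon }.

{ ;, id, epsilon }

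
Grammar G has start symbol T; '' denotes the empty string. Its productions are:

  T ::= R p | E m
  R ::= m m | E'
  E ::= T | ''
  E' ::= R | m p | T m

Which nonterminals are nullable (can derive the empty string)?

{ E }

Directly nullable (have an ''-production): E.
No other nonterminal has a production whose RHS symbols are all nullable.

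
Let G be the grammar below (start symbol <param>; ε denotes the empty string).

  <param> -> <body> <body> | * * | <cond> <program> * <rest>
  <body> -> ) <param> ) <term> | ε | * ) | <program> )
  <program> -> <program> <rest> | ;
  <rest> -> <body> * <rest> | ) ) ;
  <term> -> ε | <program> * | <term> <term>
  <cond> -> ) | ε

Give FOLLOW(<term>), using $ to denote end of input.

In <body> -> ) <param> ) <term>: <term> is at the end, add FOLLOW(<body>) = { $, ), *, ; }.
In <term> -> <term> <term>: add FIRST(<term>)\{ε} = { ; }.
  Since <term> is nullable, also add FOLLOW(<term>) = { $, ), *, ; }.
In <term> -> <term> <term>: <term> is at the end, add FOLLOW(<term>) = { $, ), *, ; }.
Union: FOLLOW(<term>) = { $, ), *, ; }.

{ $, ), *, ; }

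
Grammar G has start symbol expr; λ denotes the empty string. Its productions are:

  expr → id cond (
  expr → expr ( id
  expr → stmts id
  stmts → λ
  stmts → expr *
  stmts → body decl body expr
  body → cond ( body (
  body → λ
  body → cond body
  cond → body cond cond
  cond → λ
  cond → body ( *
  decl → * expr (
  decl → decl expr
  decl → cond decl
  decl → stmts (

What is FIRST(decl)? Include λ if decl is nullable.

decl → * expr ( contributes {*}.
From decl → decl expr: add FIRST(decl) = { (, *, id }.
From decl → cond decl: cond nullable, take FIRST(cond) ∪ FIRST(decl) = { (, *, id }.
From decl → stmts (: stmts nullable, take FIRST(stmts) ∪ {(} = { (, *, id }.
Union: FIRST(decl) = { (, *, id }.

{ (, *, id }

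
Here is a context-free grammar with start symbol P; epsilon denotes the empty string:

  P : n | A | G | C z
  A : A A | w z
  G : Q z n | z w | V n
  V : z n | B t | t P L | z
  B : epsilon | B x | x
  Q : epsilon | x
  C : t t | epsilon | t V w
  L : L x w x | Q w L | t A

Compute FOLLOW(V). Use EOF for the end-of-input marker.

In G : V n: add FIRST(n) = { n }.
In C : t V w: add FIRST(w) = { w }.
Union: FOLLOW(V) = { n, w }.

{ n, w }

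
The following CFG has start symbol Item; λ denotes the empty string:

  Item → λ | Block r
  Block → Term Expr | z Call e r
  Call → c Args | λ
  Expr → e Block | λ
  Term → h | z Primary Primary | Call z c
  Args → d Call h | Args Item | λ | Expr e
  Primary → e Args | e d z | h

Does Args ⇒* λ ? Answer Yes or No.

Args has an λ-production, so Args ⇒ λ.

Yes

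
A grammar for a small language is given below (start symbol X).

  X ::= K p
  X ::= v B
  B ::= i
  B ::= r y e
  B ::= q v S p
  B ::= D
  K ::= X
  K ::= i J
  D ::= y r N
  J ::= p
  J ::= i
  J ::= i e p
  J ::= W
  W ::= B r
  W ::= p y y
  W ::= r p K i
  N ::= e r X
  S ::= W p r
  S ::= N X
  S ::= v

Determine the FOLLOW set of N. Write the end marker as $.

In D ::= y r N: N is at the end, add FOLLOW(D) = { $, i, p, r, v }.
In S ::= N X: add FIRST(X) = { i, v }.
Union: FOLLOW(N) = { $, i, p, r, v }.

{ $, i, p, r, v }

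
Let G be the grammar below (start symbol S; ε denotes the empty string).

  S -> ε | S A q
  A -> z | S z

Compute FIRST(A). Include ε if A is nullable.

A -> z contributes {z}.
From A -> S z: S nullable, take FIRST(S) ∪ {z} = { z }.
Union: FIRST(A) = { z }.

{ z }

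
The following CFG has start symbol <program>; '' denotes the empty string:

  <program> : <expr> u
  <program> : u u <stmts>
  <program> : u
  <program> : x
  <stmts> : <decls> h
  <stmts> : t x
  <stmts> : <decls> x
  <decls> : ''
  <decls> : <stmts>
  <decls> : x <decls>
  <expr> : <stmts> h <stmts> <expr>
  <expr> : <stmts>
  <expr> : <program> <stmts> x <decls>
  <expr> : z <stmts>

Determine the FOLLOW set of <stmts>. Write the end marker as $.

{ $, h, t, u, x, z }

In <program> : u u <stmts>: <stmts> is at the end, add FOLLOW(<program>) = { $, h, t, x }.
In <decls> : <stmts>: <stmts> is at the end, add FOLLOW(<decls>) = { h, u, x }.
In <expr> : <stmts> h <stmts> <expr>: add FIRST(h <stmts> <expr>) = { h }.
In <expr> : <stmts> h <stmts> <expr>: add FIRST(<expr>) = { h, t, u, x, z }.
In <expr> : <stmts>: <stmts> is at the end, add FOLLOW(<expr>) = { u }.
In <expr> : <program> <stmts> x <decls>: add FIRST(x <decls>) = { x }.
In <expr> : z <stmts>: <stmts> is at the end, add FOLLOW(<expr>) = { u }.
Union: FOLLOW(<stmts>) = { $, h, t, u, x, z }.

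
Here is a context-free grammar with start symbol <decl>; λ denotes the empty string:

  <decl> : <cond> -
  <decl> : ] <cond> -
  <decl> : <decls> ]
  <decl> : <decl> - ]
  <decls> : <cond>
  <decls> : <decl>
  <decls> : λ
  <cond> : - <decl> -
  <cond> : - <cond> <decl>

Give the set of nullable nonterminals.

{ <decls> }

Directly nullable (have an λ-production): <decls>.
No other nonterminal has a production whose RHS symbols are all nullable.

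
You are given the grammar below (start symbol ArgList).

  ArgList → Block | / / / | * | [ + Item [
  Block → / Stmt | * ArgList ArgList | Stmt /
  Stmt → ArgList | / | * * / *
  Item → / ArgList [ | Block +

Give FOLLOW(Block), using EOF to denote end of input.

In ArgList → Block: Block is at the end, add FOLLOW(ArgList) = { EOF, *, +, /, [ }.
In Item → Block +: add FIRST(+) = { + }.
Union: FOLLOW(Block) = { EOF, *, +, /, [ }.

{ EOF, *, +, /, [ }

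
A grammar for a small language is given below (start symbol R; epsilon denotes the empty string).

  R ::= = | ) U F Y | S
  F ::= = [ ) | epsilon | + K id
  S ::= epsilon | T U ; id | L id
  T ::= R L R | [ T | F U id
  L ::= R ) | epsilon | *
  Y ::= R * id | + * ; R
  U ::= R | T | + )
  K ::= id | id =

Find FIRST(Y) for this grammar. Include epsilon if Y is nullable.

{ ), *, +, ;, =, [, id }

From Y ::= R * id: R nullable, take FIRST(R) ∪ {*} = { ), *, +, ;, =, [, id }.
Y ::= + * ; R contributes {+}.
Union: FIRST(Y) = { ), *, +, ;, =, [, id }.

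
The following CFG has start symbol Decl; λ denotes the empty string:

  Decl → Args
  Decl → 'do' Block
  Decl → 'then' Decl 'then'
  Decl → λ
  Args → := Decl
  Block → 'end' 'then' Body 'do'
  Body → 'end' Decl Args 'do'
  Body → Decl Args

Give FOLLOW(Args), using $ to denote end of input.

{ $, 'do', 'then', := }

In Decl → Args: Args is at the end, add FOLLOW(Decl) = { $, 'do', 'then', := }.
In Body → 'end' Decl Args 'do': add FIRST('do') = { 'do' }.
In Body → Decl Args: Args is at the end, add FOLLOW(Body) = { 'do' }.
Union: FOLLOW(Args) = { $, 'do', 'then', := }.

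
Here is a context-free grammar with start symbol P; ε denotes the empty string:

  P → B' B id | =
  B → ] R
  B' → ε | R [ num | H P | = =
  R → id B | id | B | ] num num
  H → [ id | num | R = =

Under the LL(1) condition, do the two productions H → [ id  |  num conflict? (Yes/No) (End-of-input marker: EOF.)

FIRST([ id) = { [ } and FIRST(num) = { num }.
The FIRST sets are disjoint and neither alternative is nullable — no conflict.

No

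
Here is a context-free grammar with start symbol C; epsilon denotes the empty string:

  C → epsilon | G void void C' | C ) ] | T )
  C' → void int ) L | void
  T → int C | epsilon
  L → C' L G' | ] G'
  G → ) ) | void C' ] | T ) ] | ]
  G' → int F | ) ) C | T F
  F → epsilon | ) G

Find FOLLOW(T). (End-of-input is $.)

In C → T ): add FIRST()) = { ) }.
In G → T ) ]: add FIRST() ]) = { ) }.
In G' → T F: add FIRST(F)\{epsilon} = { ) }.
  Since F is nullable, also add FOLLOW(G') = { $, ), ], int, void }.
Union: FOLLOW(T) = { $, ), ], int, void }.

{ $, ), ], int, void }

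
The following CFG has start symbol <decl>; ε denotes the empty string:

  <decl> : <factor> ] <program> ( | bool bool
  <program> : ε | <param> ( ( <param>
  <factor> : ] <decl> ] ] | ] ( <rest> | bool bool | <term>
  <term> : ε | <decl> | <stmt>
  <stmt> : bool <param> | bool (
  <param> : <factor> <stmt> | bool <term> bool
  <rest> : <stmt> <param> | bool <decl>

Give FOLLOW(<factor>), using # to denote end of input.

In <decl> : <factor> ] <program> (: add FIRST(] <program> () = { ] }.
In <param> : <factor> <stmt>: add FIRST(<stmt>) = { bool }.
Union: FOLLOW(<factor>) = { ], bool }.

{ ], bool }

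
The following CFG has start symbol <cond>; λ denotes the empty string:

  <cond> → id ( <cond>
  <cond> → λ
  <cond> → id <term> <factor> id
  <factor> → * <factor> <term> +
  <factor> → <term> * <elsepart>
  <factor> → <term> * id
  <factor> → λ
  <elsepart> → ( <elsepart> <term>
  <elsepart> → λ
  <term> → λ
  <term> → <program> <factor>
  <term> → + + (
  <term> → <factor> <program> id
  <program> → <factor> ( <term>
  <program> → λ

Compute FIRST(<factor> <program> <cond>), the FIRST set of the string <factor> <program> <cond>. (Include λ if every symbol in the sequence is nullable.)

Add FIRST(<factor>)\{λ} = { (, *, +, id }; <factor> is nullable, continue.
Add FIRST(<program>)\{λ} = { (, *, +, id }; <program> is nullable, continue.
Add FIRST(<cond>)\{λ} = { id }; <cond> is nullable, continue.
Every symbol is nullable, so include λ.

{ (, *, +, id, λ }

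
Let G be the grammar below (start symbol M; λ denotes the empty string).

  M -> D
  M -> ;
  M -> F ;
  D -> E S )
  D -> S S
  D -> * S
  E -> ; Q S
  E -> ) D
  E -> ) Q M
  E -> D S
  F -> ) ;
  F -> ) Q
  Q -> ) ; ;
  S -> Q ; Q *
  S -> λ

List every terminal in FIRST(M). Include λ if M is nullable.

From M -> D: add FIRST(D) = { ), *, ;, λ } (including λ since D is nullable).
M -> ; contributes {;}.
From M -> F ;: add FIRST(F) = { ) }.
Union: FIRST(M) = { ), *, ;, λ }.

{ ), *, ;, λ }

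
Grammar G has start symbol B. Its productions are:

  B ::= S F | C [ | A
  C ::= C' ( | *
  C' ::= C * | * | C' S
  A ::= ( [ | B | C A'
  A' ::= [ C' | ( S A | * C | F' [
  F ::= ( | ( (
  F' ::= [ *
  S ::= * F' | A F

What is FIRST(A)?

{ (, * }

A ::= ( [ contributes {(}.
From A ::= B: add FIRST(B) = { (, * }.
From A ::= C A': add FIRST(C) = { * }.
Union: FIRST(A) = { (, * }.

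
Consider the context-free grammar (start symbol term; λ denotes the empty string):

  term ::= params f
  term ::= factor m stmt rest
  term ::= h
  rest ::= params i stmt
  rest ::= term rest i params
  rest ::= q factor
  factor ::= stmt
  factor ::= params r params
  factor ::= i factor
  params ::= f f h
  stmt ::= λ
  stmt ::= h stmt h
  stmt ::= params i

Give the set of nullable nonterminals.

{ factor, stmt }

Directly nullable (have an λ-production): stmt.
factor ::= stmt with every symbol nullable, so factor is nullable.
No other nonterminal has a production whose RHS symbols are all nullable.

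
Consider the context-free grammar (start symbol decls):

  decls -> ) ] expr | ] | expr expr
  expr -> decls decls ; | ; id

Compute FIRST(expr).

From expr -> decls decls ;: add FIRST(decls) = { ), ;, ] }.
expr -> ; id contributes {;}.
Union: FIRST(expr) = { ), ;, ] }.

{ ), ;, ] }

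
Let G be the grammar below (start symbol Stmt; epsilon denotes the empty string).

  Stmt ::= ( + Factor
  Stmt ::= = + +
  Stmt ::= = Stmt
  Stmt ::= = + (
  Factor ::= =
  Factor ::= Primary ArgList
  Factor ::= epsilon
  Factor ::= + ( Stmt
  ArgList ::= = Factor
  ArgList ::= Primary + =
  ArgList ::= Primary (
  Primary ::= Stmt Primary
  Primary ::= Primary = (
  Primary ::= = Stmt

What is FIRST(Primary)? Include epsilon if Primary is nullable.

From Primary ::= Stmt Primary: add FIRST(Stmt) = { (, = }.
From Primary ::= Primary = (: add FIRST(Primary) = { (, = }.
Primary ::= = Stmt contributes {=}.
Union: FIRST(Primary) = { (, = }.

{ (, = }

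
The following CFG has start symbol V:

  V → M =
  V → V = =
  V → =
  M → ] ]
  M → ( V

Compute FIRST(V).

From V → M =: add FIRST(M) = { (, ] }.
From V → V = =: add FIRST(V) = { (, =, ] }.
V → = contributes {=}.
Union: FIRST(V) = { (, =, ] }.

{ (, =, ] }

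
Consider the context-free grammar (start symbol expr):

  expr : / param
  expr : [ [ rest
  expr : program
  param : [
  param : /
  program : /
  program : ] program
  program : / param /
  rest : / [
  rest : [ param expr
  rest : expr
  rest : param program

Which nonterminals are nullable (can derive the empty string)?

No nonterminal has an empty production or an RHS whose symbols are all nullable.

{ } (none)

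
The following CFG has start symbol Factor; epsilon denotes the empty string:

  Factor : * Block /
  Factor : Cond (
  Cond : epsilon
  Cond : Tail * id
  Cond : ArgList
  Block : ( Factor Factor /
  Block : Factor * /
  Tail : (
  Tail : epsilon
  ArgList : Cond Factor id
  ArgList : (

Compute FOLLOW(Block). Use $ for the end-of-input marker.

In Factor : * Block /: add FIRST(/) = { / }.
Union: FOLLOW(Block) = { / }.

{ / }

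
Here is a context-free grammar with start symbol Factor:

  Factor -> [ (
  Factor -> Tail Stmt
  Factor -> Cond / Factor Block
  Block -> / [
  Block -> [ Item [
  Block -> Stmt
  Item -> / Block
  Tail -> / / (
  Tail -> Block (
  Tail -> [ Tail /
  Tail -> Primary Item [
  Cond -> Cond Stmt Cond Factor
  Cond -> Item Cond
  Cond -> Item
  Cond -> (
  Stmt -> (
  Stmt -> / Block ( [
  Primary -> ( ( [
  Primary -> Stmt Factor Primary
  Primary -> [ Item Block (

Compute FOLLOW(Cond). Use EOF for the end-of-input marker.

{ (, /, [ }

In Factor -> Cond / Factor Block: add FIRST(/ Factor Block) = { / }.
In Cond -> Cond Stmt Cond Factor: add FIRST(Stmt Cond Factor) = { (, / }.
In Cond -> Cond Stmt Cond Factor: add FIRST(Factor) = { (, /, [ }.
In Cond -> Item Cond: Cond is at the end, add FOLLOW(Cond) = { (, /, [ }.
Union: FOLLOW(Cond) = { (, /, [ }.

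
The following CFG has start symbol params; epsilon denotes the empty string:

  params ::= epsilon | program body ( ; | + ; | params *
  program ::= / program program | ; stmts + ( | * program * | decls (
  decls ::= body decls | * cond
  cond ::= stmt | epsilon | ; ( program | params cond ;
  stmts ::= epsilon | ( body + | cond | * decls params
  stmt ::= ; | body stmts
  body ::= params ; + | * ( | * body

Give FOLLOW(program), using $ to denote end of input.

In params ::= program body ( ;: add FIRST(body ( ;) = { *, +, /, ; }.
In program ::= / program program: add FIRST(program) = { *, +, /, ; }.
In program ::= / program program: program is at the end, add FOLLOW(program) = { (, *, +, /, ; }.
In program ::= * program *: add FIRST(*) = { * }.
In cond ::= ; ( program: program is at the end, add FOLLOW(cond) = { (, *, +, /, ; }.
Union: FOLLOW(program) = { (, *, +, /, ; }.

{ (, *, +, /, ; }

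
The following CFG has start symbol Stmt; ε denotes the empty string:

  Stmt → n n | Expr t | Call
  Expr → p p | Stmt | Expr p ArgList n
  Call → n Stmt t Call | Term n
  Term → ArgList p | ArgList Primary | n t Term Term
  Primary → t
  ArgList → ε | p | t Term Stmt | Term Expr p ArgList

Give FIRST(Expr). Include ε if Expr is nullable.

{ n, p, t }

Expr → p p contributes {p}.
From Expr → Stmt: add FIRST(Stmt) = { n, p, t }.
From Expr → Expr p ArgList n: add FIRST(Expr) = { n, p, t }.
Union: FIRST(Expr) = { n, p, t }.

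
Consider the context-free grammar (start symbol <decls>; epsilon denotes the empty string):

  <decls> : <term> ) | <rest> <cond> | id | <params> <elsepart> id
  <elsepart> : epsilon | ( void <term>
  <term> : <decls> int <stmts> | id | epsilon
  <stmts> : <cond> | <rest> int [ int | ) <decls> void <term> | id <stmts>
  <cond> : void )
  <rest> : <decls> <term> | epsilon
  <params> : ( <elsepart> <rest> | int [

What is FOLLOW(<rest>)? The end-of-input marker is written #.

In <decls> : <rest> <cond>: add FIRST(<cond>) = { void }.
In <stmts> : <rest> int [ int: add FIRST(int [ int) = { int }.
In <params> : ( <elsepart> <rest>: <rest> is at the end, add FOLLOW(<params>) = { (, id }.
Union: FOLLOW(<rest>) = { (, id, int, void }.

{ (, id, int, void }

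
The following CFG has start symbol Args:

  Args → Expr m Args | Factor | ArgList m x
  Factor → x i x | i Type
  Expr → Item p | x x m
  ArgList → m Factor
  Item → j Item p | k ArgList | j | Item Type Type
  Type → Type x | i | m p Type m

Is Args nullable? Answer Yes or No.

No

No nonterminal in this grammar is nullable.
No production of Args has an RHS whose symbols are all nullable, so Args is not nullable.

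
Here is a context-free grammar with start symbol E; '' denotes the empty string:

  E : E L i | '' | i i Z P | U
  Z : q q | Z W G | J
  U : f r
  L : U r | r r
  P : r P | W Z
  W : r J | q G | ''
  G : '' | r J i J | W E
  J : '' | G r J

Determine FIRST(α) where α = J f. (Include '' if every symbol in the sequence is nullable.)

{ f, i, q, r }

Add FIRST(J)\{''} = { f, i, q, r }; J is nullable, continue.
f is a terminal; add {f} and stop.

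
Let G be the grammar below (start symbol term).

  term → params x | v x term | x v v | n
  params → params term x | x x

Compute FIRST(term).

{ n, v, x }

From term → params x: add FIRST(params) = { x }.
term → v x term contributes {v}.
term → x v v contributes {x}.
term → n contributes {n}.
Union: FIRST(term) = { n, v, x }.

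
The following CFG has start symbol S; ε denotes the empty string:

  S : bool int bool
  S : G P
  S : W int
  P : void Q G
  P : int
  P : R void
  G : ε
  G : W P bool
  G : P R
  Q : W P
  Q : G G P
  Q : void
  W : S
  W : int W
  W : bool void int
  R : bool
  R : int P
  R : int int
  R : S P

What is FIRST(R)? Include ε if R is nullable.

{ bool, int, void }

R : bool contributes {bool}.
R : int P contributes {int}.
R : int int contributes {int}.
From R : S P: add FIRST(S) = { bool, int, void }.
Union: FIRST(R) = { bool, int, void }.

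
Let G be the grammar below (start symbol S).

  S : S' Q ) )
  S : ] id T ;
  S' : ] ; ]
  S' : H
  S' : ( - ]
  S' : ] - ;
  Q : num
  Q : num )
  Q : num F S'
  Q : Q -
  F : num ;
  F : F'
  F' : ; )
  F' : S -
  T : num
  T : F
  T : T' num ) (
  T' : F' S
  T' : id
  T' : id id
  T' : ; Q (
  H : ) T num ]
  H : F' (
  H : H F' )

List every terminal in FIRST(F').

F' : ; ) contributes {;}.
From F' : S -: add FIRST(S) = { (, ), ;, ] }.
Union: FIRST(F') = { (, ), ;, ] }.

{ (, ), ;, ] }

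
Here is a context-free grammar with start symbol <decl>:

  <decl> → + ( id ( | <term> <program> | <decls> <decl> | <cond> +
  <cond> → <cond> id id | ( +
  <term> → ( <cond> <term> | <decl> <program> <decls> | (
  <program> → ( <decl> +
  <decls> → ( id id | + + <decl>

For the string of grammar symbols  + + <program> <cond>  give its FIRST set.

+ is a terminal; add {+} and stop.

{ + }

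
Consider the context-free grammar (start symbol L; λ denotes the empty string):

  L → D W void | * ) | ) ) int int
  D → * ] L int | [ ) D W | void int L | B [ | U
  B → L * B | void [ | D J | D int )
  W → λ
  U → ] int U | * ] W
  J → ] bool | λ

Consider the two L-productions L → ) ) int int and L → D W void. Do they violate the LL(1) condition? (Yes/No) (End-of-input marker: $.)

Yes

FIRST() ) int int) = { ) } and FIRST(D W void) = { ), *, [, ], void }.
Both contain ), so the two alternatives are not disjoint — LL(1) conflict.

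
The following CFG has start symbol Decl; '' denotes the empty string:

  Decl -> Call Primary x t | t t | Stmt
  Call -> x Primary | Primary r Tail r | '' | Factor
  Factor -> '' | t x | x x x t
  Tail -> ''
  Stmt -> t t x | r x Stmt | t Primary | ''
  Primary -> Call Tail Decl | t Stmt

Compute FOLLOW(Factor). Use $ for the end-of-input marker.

{ $, r, t, x }

In Call -> Factor: Factor is at the end, add FOLLOW(Call) = { $, r, t, x }.
Union: FOLLOW(Factor) = { $, r, t, x }.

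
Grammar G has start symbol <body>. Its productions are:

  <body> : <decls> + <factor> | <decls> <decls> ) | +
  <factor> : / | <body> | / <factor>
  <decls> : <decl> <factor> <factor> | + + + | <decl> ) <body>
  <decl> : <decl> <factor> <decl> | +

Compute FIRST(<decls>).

From <decls> : <decl> <factor> <factor>: add FIRST(<decl>) = { + }.
<decls> : + + + contributes {+}.
From <decls> : <decl> ) <body>: add FIRST(<decl>) = { + }.
Union: FIRST(<decls>) = { + }.

{ + }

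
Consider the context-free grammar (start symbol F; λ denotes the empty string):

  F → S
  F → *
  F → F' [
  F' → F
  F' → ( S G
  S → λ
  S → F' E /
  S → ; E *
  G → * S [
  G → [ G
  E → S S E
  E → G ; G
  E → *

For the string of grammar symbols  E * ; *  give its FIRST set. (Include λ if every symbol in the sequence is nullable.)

Add FIRST(E) = { (, *, ;, [ }; E is not nullable, stop.

{ (, *, ;, [ }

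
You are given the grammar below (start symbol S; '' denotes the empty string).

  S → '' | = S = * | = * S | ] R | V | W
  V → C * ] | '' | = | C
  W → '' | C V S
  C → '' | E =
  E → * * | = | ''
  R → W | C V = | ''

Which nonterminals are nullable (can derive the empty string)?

{ C, E, R, S, V, W }

Directly nullable (have an ''-production): S, V, W, C, E, R.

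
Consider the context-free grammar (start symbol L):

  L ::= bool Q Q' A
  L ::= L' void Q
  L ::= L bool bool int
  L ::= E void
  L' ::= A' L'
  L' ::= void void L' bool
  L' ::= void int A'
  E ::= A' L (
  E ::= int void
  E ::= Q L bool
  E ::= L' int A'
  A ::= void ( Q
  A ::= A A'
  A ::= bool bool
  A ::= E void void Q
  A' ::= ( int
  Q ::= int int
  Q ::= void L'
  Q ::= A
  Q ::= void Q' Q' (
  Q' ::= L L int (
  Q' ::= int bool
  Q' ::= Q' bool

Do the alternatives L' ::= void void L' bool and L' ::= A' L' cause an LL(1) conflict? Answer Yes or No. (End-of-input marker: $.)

FIRST(void void L' bool) = { void } and FIRST(A' L') = { ( }.
The FIRST sets are disjoint and neither alternative is nullable — no conflict.

No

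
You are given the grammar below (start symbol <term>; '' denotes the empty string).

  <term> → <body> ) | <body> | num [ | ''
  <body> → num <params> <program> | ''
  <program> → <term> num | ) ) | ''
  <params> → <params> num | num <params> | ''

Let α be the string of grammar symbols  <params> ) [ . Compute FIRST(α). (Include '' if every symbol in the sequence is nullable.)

{ ), num }

Add FIRST(<params>)\{''} = { num }; <params> is nullable, continue.
) is a terminal; add {)} and stop.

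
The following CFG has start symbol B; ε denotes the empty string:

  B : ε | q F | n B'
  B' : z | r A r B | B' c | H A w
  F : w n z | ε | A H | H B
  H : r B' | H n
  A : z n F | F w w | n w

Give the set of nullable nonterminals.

Directly nullable (have an ε-production): B, F.
No other nonterminal has a production whose RHS symbols are all nullable.

{ B, F }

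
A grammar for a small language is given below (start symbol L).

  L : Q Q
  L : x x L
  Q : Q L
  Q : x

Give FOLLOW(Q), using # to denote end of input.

In L : Q Q: add FIRST(Q) = { x }.
In L : Q Q: Q is at the end, add FOLLOW(L) = { #, x }.
In Q : Q L: add FIRST(L) = { x }.
Union: FOLLOW(Q) = { #, x }.

{ #, x }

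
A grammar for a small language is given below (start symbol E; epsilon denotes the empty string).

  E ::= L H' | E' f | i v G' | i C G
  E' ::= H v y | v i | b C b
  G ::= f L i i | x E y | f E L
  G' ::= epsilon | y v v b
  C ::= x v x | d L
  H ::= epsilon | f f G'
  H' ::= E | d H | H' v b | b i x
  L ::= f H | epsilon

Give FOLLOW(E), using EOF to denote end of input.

E is the start symbol, so EOF ∈ FOLLOW(E).
In G ::= x E y: add FIRST(y) = { y }.
In G ::= f E L: add FIRST(L)\{epsilon} = { f }.
  Since L is nullable, also add FOLLOW(G) = { EOF, f, v, y }.
In H' ::= E: E is at the end, add FOLLOW(H') = { EOF, f, v, y }.
Union: FOLLOW(E) = { EOF, f, v, y }.

{ EOF, f, v, y }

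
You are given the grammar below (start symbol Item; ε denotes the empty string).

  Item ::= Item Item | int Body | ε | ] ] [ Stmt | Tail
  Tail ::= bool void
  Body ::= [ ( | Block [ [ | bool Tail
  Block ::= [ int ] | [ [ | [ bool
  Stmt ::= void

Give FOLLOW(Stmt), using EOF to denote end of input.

In Item ::= ] ] [ Stmt: Stmt is at the end, add FOLLOW(Item) = { EOF, ], bool, int }.
Union: FOLLOW(Stmt) = { EOF, ], bool, int }.

{ EOF, ], bool, int }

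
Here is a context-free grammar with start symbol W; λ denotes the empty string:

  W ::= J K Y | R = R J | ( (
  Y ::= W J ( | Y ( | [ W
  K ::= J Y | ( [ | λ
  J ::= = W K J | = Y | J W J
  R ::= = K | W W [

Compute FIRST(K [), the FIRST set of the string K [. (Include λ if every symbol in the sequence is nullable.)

Add FIRST(K)\{λ} = { (, = }; K is nullable, continue.
[ is a terminal; add {[} and stop.

{ (, =, [ }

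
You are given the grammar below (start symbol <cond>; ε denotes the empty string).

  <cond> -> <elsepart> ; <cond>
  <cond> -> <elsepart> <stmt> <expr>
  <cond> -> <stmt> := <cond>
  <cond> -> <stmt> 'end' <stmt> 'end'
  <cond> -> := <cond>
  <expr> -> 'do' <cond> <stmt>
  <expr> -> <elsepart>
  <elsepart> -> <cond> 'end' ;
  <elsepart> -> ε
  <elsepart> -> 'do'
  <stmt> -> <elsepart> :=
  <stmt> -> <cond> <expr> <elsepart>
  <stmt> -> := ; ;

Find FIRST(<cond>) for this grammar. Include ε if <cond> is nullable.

{ 'do', :=, ; }

From <cond> -> <elsepart> ; <cond>: <elsepart> nullable, take FIRST(<elsepart>) ∪ {;} = { 'do', :=, ; }.
From <cond> -> <elsepart> <stmt> <expr>: <elsepart> nullable, take FIRST(<elsepart>) ∪ FIRST(<stmt>) = { 'do', :=, ; }.
From <cond> -> <stmt> := <cond>: add FIRST(<stmt>) = { 'do', :=, ; }.
From <cond> -> <stmt> 'end' <stmt> 'end': add FIRST(<stmt>) = { 'do', :=, ; }.
<cond> -> := <cond> contributes {:=}.
Union: FIRST(<cond>) = { 'do', :=, ; }.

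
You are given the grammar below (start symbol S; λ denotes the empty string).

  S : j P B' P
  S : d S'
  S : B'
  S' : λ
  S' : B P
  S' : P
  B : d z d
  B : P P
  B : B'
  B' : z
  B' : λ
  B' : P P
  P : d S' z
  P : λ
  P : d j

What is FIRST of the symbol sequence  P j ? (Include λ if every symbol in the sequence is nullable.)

Add FIRST(P)\{λ} = { d }; P is nullable, continue.
j is a terminal; add {j} and stop.

{ d, j }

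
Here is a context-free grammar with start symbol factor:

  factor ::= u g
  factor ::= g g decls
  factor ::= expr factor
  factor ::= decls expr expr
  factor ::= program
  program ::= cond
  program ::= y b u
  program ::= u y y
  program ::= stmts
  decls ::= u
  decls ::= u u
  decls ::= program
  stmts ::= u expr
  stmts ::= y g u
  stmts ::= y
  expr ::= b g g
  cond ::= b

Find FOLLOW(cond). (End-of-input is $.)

{ $, b }

In program ::= cond: cond is at the end, add FOLLOW(program) = { $, b }.
Union: FOLLOW(cond) = { $, b }.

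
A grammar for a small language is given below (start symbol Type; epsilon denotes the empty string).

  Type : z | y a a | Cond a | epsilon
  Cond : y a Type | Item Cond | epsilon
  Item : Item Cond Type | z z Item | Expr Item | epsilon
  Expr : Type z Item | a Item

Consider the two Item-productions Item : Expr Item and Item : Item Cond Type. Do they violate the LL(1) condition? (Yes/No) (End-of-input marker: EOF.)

FIRST(Expr Item) = { a, y, z } and FIRST(Item Cond Type) = { a, y, z, epsilon }.
Both contain a, so the two alternatives are not disjoint — LL(1) conflict.

Yes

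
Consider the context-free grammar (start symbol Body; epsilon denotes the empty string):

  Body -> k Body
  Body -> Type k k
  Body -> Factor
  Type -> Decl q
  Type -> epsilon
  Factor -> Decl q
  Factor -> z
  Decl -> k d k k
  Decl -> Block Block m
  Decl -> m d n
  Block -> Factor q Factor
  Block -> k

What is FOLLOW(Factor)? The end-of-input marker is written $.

In Body -> Factor: Factor is at the end, add FOLLOW(Body) = { $ }.
In Block -> Factor q Factor: add FIRST(q Factor) = { q }.
In Block -> Factor q Factor: Factor is at the end, add FOLLOW(Block) = { k, m, z }.
Union: FOLLOW(Factor) = { $, k, m, q, z }.

{ $, k, m, q, z }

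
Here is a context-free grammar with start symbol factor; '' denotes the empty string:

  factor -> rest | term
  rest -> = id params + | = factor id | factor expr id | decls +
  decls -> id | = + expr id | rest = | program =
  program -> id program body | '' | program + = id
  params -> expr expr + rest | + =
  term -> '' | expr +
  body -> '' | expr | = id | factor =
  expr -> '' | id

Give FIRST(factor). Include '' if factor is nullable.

{ +, =, id, '' }

From factor -> rest: add FIRST(rest) = { +, =, id }.
From factor -> term: add FIRST(term) = { +, id, '' } (including '' since term is nullable).
Union: FIRST(factor) = { +, =, id, '' }.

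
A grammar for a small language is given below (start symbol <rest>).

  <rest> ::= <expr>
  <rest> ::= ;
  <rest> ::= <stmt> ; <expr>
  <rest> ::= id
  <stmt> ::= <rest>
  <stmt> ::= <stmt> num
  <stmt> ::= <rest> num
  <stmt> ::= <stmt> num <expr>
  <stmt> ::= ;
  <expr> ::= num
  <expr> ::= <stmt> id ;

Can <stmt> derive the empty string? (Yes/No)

No nonterminal in this grammar is nullable.
No production of <stmt> has an RHS whose symbols are all nullable, so <stmt> is not nullable.

No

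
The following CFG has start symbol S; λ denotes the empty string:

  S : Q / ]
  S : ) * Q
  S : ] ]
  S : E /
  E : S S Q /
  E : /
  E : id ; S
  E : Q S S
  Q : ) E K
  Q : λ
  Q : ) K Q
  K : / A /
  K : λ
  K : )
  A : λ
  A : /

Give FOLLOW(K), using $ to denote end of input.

In Q : ) E K: K is at the end, add FOLLOW(Q) = { $, ), /, ], id }.
In Q : ) K Q: add FIRST(Q)\{λ} = { ) }.
  Since Q is nullable, also add FOLLOW(Q) = { $, ), /, ], id }.
Union: FOLLOW(K) = { $, ), /, ], id }.

{ $, ), /, ], id }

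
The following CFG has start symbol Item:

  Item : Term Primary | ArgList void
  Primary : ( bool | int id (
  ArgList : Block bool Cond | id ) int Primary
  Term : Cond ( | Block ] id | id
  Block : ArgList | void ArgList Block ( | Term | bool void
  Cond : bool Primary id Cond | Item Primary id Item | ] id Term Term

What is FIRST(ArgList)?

From ArgList : Block bool Cond: add FIRST(Block) = { ], bool, id, void }.
ArgList : id ) int Primary contributes {id}.
Union: FIRST(ArgList) = { ], bool, id, void }.

{ ], bool, id, void }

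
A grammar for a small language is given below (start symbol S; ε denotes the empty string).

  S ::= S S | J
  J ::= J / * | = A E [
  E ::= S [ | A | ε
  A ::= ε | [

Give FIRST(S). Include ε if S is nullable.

{ = }

From S ::= S S: add FIRST(S) = { = }.
From S ::= J: add FIRST(J) = { = }.
Union: FIRST(S) = { = }.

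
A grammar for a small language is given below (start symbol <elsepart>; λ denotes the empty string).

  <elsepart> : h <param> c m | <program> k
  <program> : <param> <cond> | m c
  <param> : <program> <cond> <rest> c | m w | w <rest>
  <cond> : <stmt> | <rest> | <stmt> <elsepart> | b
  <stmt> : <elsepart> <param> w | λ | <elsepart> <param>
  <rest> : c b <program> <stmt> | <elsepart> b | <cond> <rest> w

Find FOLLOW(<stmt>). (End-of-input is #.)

In <cond> : <stmt>: <stmt> is at the end, add FOLLOW(<cond>) = { b, c, h, k, m, w }.
In <cond> : <stmt> <elsepart>: add FIRST(<elsepart>) = { h, m, w }.
In <rest> : c b <program> <stmt>: <stmt> is at the end, add FOLLOW(<rest>) = { b, c, h, k, m, w }.
Union: FOLLOW(<stmt>) = { b, c, h, k, m, w }.

{ b, c, h, k, m, w }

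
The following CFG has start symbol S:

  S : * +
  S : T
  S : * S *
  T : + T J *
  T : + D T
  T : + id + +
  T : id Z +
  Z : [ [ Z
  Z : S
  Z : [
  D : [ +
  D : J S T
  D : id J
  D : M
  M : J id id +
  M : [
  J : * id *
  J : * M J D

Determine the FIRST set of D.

{ *, [, id }

D : [ + contributes {[}.
From D : J S T: add FIRST(J) = { * }.
D : id J contributes {id}.
From D : M: add FIRST(M) = { *, [ }.
Union: FIRST(D) = { *, [, id }.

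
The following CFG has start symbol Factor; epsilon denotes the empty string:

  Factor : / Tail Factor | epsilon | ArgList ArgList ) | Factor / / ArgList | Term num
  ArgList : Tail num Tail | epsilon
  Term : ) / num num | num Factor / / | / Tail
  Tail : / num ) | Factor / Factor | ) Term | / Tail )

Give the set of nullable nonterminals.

{ ArgList, Factor }

Directly nullable (have an epsilon-production): Factor, ArgList.
No other nonterminal has a production whose RHS symbols are all nullable.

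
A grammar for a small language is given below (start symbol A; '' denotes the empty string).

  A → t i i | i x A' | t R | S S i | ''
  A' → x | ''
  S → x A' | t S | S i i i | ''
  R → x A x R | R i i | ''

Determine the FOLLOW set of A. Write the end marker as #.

A is the start symbol, so # ∈ FOLLOW(A).
In R → x A x R: add FIRST(x R) = { x }.
Union: FOLLOW(A) = { #, x }.

{ #, x }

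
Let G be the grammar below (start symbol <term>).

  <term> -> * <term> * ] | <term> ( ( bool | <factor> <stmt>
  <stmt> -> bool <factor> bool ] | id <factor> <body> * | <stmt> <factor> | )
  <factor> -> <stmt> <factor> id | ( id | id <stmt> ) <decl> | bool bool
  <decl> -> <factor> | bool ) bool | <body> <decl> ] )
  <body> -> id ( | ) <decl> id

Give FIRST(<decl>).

From <decl> -> <factor>: add FIRST(<factor>) = { (, ), bool, id }.
<decl> -> bool ) bool contributes {bool}.
From <decl> -> <body> <decl> ] ): add FIRST(<body>) = { ), id }.
Union: FIRST(<decl>) = { (, ), bool, id }.

{ (, ), bool, id }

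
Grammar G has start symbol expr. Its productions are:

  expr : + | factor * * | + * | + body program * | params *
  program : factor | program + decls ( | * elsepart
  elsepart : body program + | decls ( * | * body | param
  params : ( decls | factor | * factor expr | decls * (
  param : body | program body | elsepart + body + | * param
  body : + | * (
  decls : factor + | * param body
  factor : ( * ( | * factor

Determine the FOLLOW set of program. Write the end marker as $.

{ *, + }

In expr : + body program *: add FIRST(*) = { * }.
In program : program + decls (: add FIRST(+ decls () = { + }.
In elsepart : body program +: add FIRST(+) = { + }.
In param : program body: add FIRST(body) = { *, + }.
Union: FOLLOW(program) = { *, + }.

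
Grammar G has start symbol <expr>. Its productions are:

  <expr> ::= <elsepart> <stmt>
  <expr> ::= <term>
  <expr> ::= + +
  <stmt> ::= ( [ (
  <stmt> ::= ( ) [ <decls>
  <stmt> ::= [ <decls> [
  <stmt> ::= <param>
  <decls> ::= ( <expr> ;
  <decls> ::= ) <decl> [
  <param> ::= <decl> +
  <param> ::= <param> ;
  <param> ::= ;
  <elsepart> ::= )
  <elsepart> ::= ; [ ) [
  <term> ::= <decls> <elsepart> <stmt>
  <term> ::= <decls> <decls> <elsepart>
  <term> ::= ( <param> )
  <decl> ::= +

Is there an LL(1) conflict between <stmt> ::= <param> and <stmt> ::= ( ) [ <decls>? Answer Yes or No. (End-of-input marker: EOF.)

FIRST(<param>) = { +, ; } and FIRST(( ) [ <decls>) = { ( }.
The FIRST sets are disjoint and neither alternative is nullable — no conflict.

No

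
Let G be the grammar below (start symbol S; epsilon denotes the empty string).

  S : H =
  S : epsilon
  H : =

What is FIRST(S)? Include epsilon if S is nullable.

{ =, epsilon }

From S : H =: add FIRST(H) = { = }.
S : epsilon contributes epsilon.
Union: FIRST(S) = { =, epsilon }.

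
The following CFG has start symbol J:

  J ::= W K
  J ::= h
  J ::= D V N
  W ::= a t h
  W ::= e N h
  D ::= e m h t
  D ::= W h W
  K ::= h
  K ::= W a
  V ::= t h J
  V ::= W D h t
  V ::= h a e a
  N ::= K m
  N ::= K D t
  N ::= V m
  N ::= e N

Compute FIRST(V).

{ a, e, h, t }

V ::= t h J contributes {t}.
From V ::= W D h t: add FIRST(W) = { a, e }.
V ::= h a e a contributes {h}.
Union: FIRST(V) = { a, e, h, t }.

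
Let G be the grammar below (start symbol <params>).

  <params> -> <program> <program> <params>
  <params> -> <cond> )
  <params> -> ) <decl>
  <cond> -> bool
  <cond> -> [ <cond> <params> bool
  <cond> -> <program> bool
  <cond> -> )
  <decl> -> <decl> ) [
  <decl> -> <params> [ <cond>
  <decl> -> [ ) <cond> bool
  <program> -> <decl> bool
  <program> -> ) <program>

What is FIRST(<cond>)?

{ ), [, bool }

<cond> -> bool contributes {bool}.
<cond> -> [ <cond> <params> bool contributes {[}.
From <cond> -> <program> bool: add FIRST(<program>) = { ), [, bool }.
<cond> -> ) contributes {)}.
Union: FIRST(<cond>) = { ), [, bool }.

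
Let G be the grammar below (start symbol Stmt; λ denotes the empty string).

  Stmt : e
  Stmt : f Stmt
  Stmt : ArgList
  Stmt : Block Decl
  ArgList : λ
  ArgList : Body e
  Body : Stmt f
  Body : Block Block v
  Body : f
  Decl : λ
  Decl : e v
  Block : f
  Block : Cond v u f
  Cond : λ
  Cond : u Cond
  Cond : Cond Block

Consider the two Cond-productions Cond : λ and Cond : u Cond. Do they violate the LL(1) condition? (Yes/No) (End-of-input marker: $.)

FIRST(λ) = { λ } and FIRST(u Cond) = { u }.
The first alternative is nullable and FOLLOW(Cond) = { f, u, v } shares u with FIRST of the second — conflict.

Yes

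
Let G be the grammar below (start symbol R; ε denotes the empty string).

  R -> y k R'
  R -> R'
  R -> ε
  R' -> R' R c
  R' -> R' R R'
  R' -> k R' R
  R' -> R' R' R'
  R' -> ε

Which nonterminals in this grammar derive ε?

{ R, R' }

Directly nullable (have an ε-production): R, R'.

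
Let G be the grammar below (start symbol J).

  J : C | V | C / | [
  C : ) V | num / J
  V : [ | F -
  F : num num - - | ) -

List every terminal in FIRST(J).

{ ), [, num }

From J : C: add FIRST(C) = { ), num }.
From J : V: add FIRST(V) = { ), [, num }.
From J : C /: add FIRST(C) = { ), num }.
J : [ contributes {[}.
Union: FIRST(J) = { ), [, num }.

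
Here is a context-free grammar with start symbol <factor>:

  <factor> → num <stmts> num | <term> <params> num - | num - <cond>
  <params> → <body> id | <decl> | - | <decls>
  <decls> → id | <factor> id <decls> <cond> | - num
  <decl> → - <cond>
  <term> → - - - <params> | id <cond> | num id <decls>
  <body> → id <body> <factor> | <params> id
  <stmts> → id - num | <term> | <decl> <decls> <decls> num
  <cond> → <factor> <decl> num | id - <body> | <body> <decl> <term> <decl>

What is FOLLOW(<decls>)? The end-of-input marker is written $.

In <params> → <decls>: <decls> is at the end, add FOLLOW(<params>) = { -, id, num }.
In <decls> → <factor> id <decls> <cond>: add FIRST(<cond>) = { -, id, num }.
In <term> → num id <decls>: <decls> is at the end, add FOLLOW(<term>) = { -, id, num }.
In <stmts> → <decl> <decls> <decls> num: add FIRST(<decls> num) = { -, id, num }.
In <stmts> → <decl> <decls> <decls> num: add FIRST(num) = { num }.
Union: FOLLOW(<decls>) = { -, id, num }.

{ -, id, num }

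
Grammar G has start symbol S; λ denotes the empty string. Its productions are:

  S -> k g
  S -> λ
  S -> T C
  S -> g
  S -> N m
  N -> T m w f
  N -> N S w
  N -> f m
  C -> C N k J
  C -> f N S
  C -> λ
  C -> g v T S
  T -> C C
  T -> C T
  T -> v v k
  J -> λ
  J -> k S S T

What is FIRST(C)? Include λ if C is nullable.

From C -> C N k J: C nullable, take FIRST(C) ∪ FIRST(N) = { f, g, m, v }.
C -> f N S contributes {f}.
C -> λ contributes λ.
C -> g v T S contributes {g}.
Union: FIRST(C) = { f, g, m, v, λ }.

{ f, g, m, v, λ }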